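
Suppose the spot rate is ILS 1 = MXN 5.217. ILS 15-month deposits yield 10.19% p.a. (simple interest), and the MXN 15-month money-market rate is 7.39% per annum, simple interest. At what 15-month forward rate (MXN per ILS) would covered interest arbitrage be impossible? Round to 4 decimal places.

T = 15/12 years.
Growth of 1 MXN over T: 1 + 0.0739×15/12 = 1.092375.
Growth of 1 ILS over T: 1 + 0.1019×15/12 = 1.127375.
CIP: F = S · (grow MXN)/(grow ILS) = 5.217 × 1.092375/1.127375 = 5.055035 MXN per ILS.

5.0550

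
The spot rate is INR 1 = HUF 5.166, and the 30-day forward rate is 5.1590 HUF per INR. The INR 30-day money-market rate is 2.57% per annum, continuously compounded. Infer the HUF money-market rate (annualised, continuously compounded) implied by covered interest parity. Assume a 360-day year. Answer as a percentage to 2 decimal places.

T = 30/360 years.
By CIP, F/S equals the HUF-to-INR growth ratio: 5.159/5.166 = 0.9986450.
INR growth factor: e^(0.0257×30/360) = 1.002144.
Hence g_HUF = 1.0007861.
r = ln(1.0007861)/(30/360) = 0.009429 → 0.94%.

0.94%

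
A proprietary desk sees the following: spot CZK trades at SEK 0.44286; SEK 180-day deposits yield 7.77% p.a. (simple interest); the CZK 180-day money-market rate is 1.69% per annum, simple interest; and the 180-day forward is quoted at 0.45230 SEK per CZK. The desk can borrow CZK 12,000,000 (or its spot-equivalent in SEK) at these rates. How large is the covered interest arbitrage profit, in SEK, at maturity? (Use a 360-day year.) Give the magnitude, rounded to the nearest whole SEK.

T = 180/360 years.
Keep in CZK, deliver into the forward: 12,000,000·1.008450·0.45230 = SEK 5,473,463.22.
Swap to SEK now, deposit: 12,000,000·0.44286·1.038850 = SEK 5,520,781.33.
The quoted forward undervalues CZK, so borrow CZK, convert to SEK at spot, deposit the SEK at 7.77%, and buy CZK forward at 0.45230 to cover the loan.
The gap between the two covered legs is SEK 47,318.

SEK 47,318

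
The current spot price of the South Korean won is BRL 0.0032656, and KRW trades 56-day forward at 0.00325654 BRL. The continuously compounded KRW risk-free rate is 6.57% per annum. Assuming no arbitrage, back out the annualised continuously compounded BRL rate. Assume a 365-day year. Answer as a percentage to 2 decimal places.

4.76%

T = 56/365 years.
By CIP, F/S equals the BRL-to-KRW growth ratio: 0.00325654/0.0032656 = 0.9972256.
The KRW side grows by e^(0.0657×56/365) = 1.010131.
That pins the BRL growth at 1.0073285.
Take logs: ln 1.0073285 / (56/365) = 0.047592, so 4.76%.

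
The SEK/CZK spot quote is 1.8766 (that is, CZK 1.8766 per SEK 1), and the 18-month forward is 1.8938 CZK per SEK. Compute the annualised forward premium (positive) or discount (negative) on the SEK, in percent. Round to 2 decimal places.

+0.61%

T = 18/12 years.
Period premium: (1.8938 − 1.8766)/1.8766 = 0.0091655.
×(1/T) gives 0.61% p.a.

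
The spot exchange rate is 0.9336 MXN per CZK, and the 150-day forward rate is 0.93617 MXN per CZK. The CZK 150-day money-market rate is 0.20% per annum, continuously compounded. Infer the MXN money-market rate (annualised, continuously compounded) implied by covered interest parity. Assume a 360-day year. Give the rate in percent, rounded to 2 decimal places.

0.86%

T = 150/360 years.
CIP gives F = S · g_MXN/g_CZK, so g_MXN/g_CZK = 0.93617/0.9336 = 1.0027528.
The CZK side grows by e^(0.0020×150/360) = 1.0008337.
That pins the MXN growth at 1.0035888.
Take logs: ln 1.0035888 / (150/360) = 0.008598, so 0.86%.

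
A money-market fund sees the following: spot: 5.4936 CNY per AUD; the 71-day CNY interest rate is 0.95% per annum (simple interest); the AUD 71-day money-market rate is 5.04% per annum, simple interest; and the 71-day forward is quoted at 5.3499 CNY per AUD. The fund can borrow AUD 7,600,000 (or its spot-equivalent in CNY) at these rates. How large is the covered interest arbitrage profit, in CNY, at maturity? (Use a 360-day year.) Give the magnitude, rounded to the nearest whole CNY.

T = 71/360 years.
Route A — deposit AUD, sell forward: 7,600,000 × 1.009940 × 5.3499 = CNY 41,063,392.85.
Route B — convert at spot, deposit CNY: 7,600,000 × 5.4936 × 1.0018736111 = CNY 41,829,585.81.
The quoted forward undervalues AUD, so borrow AUD, convert to CNY at spot, deposit the CNY at 0.95%, and buy AUD forward at 5.3499 to cover the loan.
The gap between the two covered legs is CNY 766,193.

CNY 766,193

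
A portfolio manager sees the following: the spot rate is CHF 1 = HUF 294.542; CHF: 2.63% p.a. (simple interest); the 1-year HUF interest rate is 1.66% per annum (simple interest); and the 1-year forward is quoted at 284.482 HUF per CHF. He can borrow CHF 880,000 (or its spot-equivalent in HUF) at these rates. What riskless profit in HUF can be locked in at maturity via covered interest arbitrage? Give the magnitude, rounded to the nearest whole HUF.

HUF 6,571,418

T = 1 year.
Keep in CHF, deliver into the forward: 880,000·1.026300·284.482 = HUF 256,928,211.41.
Swap to HUF now, deposit: 880,000·294.542·1.016600 = HUF 263,499,629.54.
The quoted forward undervalues CHF, so borrow CHF, convert to HUF at spot, deposit the HUF at 1.66%, and buy CHF forward at 284.482 to cover the loan.
Profit = 263,499,629.54 − 256,928,211.41 = HUF 6,571,418.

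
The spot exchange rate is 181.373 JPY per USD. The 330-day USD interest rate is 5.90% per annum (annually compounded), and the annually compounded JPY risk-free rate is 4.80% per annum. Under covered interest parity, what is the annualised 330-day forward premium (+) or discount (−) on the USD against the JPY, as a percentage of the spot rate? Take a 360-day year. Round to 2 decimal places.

-1.04%

T = 330/360 years.
No-arbitrage forward: 181.373 × 1.0439135 / 1.0539531 = 179.645302 JPY/USD.
(F − S)/S ÷ T = (179.645302 − 181.373)/181.373/(330/360) = -0.010392 → -1.04%.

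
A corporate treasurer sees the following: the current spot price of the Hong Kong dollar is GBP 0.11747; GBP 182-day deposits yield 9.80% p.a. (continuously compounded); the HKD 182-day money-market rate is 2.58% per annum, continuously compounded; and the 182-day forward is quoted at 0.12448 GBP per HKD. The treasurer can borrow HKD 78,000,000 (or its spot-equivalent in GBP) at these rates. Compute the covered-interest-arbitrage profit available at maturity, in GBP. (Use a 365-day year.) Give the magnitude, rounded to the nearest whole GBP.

T = 182/365 years.
Route A — deposit HKD, sell forward: 78,000,000 × 1.012947763 × 0.12448 = GBP 9,835,155.53.
Route B — convert at spot, deposit GBP: 78,000,000 × 0.11747 × 1.050079372 = GBP 9,621,520.26.
The quoted forward overvalues HKD, so borrow GBP, buy HKD at spot, deposit the HKD at 2.58%, and sell the proceeds forward at 0.12448.
The gap between the two covered legs is GBP 213,635.

GBP 213,635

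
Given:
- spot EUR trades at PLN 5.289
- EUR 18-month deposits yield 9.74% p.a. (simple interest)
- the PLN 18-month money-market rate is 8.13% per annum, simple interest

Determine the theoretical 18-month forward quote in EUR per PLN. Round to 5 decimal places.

0.19314

T = 18/12 years.
PLN growth factor: 1 + 0.0813×18/12 = 1.121950.
Growth of 1 EUR over T: 1 + 0.0974×18/12 = 1.146100.
Forward (PLN per EUR) = 5.289 × 1.121950 / 1.146100 = 5.177553.
Quoted the other way: 1/5.177553 = 0.19314 EUR per PLN.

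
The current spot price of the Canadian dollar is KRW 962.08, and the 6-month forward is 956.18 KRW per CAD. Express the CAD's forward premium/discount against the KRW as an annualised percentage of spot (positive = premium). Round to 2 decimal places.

T = 6/12 years.
(F − S)/S = (956.18 − 962.08)/962.08 = -0.0061325.
×(1/T) gives -1.23% p.a.

-1.23%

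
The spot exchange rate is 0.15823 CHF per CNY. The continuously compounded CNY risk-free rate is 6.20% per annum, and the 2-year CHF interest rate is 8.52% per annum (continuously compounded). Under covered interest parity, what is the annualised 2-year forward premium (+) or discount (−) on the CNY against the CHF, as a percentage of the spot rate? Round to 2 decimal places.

T = 2 years.
CIP forward (CHF per CNY) = 0.15823 × 1.1857791/1.1320159 = 0.16574487.
Annualised premium = (F − S)/S × (1/T) = (0.16574487 − 0.15823)/0.15823 ÷ 2 = 2.37%.

+2.37%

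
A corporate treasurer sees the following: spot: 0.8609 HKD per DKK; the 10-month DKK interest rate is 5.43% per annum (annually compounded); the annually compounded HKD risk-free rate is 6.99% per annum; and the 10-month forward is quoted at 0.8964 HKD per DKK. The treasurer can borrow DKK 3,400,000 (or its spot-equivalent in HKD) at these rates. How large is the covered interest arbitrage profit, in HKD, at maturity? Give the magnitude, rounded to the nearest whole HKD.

HKD 88,466

T = 10/12 years.
Invest the DKK and cover forward: 3,400,000 × 1.045049445 × 0.8964 = HKD 3,185,059.90.
Convert at spot and invest in HKD: 3,400,000 × 0.8609 × 1.057919583 = HKD 3,096,594.09.
The quoted forward overvalues DKK, so borrow HKD, buy DKK at spot, deposit the DKK at 5.43%, and sell the proceeds forward at 0.8964.
The gap between the two covered legs is HKD 88,466.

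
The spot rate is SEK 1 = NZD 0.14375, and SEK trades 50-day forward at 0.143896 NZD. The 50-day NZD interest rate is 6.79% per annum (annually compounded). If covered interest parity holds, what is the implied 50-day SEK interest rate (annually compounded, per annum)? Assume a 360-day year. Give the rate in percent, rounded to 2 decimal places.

6.01%

T = 50/360 years.
F/S = 0.143896/0.14375 = 1.0010157 = (growth of NZD) / (growth of SEK).
NZD growth factor: (1 + 0.0679)^(50/360) = 1.0091659.
That pins the SEK growth at 1.0081419.
Annualise: 1.0081419^(360/50) − 1 = 0.060122 = 6.01%.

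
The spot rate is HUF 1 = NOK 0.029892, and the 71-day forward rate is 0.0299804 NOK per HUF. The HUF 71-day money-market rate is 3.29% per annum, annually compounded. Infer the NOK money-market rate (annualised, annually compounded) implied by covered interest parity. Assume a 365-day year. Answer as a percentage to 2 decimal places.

4.87%

T = 71/365 years.
By CIP, F/S equals the NOK-to-HUF growth ratio: 0.0299804/0.029892 = 1.0029573.
The HUF side grows by (1 + 0.0329)^(71/365) = 1.0063166.
So the NOK growth factor = 1.0092926.
Annualise: 1.0092926^(365/71) − 1 = 0.048700 = 4.87%.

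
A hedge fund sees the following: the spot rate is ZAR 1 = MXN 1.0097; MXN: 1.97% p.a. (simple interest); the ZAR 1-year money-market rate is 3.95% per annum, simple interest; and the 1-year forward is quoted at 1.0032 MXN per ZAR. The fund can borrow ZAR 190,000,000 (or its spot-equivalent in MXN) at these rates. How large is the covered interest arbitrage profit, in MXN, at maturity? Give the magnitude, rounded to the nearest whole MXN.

T = 1 year.
Route A — deposit ZAR, sell forward: 190,000,000 × 1.039500 × 1.0032 = MXN 198,137,016.00.
Route B — convert at spot, deposit MXN: 190,000,000 × 1.0097 × 1.019700 = MXN 195,622,307.10.
The quoted forward overvalues ZAR, so borrow MXN, buy ZAR at spot, deposit the ZAR at 3.95%, and sell the proceeds forward at 1.0032.
Arbitrage profit = |198,137,016.00 − 195,622,307.10| = MXN 2,514,709.

MXN 2,514,709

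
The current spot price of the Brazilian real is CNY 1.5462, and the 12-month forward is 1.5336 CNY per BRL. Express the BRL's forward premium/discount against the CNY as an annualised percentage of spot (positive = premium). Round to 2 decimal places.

-0.81%

T = 1 year.
(F − S)/S = (1.5336 − 1.5462)/1.5462 = -0.0081490.
Annualise by dividing by T: -0.0081490 / 1 = -0.008149 → -0.81%.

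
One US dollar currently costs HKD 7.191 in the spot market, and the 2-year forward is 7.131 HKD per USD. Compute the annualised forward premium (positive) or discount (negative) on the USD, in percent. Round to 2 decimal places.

-0.42%

T = 2 years.
(F − S)/S = (7.131 − 7.191)/7.191 = -0.0083438.
×(1/T) gives -0.42% p.a.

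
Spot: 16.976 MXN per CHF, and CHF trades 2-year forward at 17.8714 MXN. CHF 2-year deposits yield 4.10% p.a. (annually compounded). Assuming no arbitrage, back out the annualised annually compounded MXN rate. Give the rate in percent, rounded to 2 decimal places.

T = 2 years.
By CIP, F/S equals the MXN-to-CHF growth ratio: 17.8714/16.976 = 1.0527451.
The CHF side grows by (1 + 0.0410)^2 = 1.083681.
That pins the MXN growth at 1.1408399.
Annualise: 1.1408399^(1/2) − 1 = 0.068101 = 6.81%.

6.81%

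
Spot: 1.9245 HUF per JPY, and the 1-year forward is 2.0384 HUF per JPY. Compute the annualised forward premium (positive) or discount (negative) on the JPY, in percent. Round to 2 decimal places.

T = 1 year.
JPY trades forward at +5.91842% vs spot over the period.
×(1/T) gives 5.92% p.a.

+5.92%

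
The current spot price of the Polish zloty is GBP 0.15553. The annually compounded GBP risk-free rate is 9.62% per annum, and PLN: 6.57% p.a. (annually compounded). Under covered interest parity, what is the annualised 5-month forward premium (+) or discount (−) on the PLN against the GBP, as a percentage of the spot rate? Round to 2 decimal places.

+2.84%

T = 5/12 years.
CIP forward (GBP per PLN) = 0.15553 × 1.0390124/1.0268679 = 0.15736941.
(F − S)/S ÷ T = (0.15736941 − 0.15553)/0.15553/(5/12) = 0.028384 → 2.84%.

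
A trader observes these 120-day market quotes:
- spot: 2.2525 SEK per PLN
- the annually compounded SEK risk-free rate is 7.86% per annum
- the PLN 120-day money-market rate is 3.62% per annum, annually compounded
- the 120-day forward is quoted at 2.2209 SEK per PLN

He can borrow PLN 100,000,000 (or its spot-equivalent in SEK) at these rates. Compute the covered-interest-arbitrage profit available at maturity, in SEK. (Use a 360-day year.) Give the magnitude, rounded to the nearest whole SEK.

SEK 6,265,163

T = 120/360 years.
Route A — deposit PLN, sell forward: 100,000,000 × 1.01192392165 × 2.2209 = SEK 224,738,183.76.
Route B — convert at spot, deposit SEK: 100,000,000 × 2.2525 × 1.02554204921 = SEK 231,003,346.58.
The quoted forward undervalues PLN, so borrow PLN, convert to SEK at spot, deposit the SEK at 7.86%, and buy PLN forward at 2.2209 to cover the loan.
Arbitrage profit = |224,738,183.76 − 231,003,346.58| = SEK 6,265,163.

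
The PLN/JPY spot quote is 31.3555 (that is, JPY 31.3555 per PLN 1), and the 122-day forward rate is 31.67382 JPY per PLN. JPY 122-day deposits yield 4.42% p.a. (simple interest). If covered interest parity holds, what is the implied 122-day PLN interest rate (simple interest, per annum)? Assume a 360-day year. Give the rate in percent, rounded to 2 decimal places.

1.41%

T = 122/360 years.
F/S = 31.67382/31.3555 = 1.0101520 = (growth of JPY) / (growth of PLN).
The JPY side grows by 1 + 0.0442×122/360 = 1.0149789.
That pins the PLN growth at 1.0047784.
(1.0047784 − 1)/T = 0.014100, i.e. 1.41%.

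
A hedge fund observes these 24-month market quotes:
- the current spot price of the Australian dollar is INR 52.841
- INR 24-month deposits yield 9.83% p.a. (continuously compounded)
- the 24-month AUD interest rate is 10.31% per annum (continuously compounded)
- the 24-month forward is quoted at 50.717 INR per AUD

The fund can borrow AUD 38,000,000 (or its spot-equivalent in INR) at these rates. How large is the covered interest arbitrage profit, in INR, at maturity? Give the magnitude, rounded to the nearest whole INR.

T = 2 years.
Route A — deposit AUD, sell forward: 38,000,000 × 1.228998979213 × 50.717 = INR 2,368,583,366.69.
Route B — convert at spot, deposit INR: 38,000,000 × 52.841 × 1.217257040496 = INR 2,444,201,012.52.
The quoted forward undervalues AUD, so borrow AUD, convert to INR at spot, deposit the INR at 9.83%, and buy AUD forward at 50.717 to cover the loan.
Profit = 2,444,201,012.52 − 2,368,583,366.69 = INR 75,617,646.

INR 75,617,646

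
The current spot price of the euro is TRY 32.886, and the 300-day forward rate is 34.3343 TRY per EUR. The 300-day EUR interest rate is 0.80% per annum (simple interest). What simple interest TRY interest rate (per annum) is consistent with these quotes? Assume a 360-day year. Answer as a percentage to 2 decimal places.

6.12%

T = 300/360 years.
By CIP, F/S equals the TRY-to-EUR growth ratio: 34.3343/32.886 = 1.0440400.
EUR growth factor: 1 + 0.0080×300/360 = 1.0066667.
That pins the TRY growth at 1.0510003.
(1.0510003 − 1)/T = 0.061200, i.e. 6.12%.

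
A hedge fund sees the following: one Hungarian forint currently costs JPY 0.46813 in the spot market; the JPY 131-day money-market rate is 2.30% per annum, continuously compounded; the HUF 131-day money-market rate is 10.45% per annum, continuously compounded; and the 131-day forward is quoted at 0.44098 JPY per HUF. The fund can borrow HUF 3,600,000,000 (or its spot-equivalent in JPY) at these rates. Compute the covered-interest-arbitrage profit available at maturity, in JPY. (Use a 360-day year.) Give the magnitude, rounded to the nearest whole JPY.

JPY 50,373,513

T = 131/360 years.
Route A — deposit HUF, sell forward: 3,600,000,000 × 1.038758644203 × 0.44098 = JPY 1,649,058,432.91.
Route B — convert at spot, deposit JPY: 3,600,000,000 × 0.46813 × 1.008404566159 = JPY 1,699,431,946.40.
The quoted forward undervalues HUF, so borrow HUF, convert to JPY at spot, deposit the JPY at 2.30%, and buy HUF forward at 0.44098 to cover the loan.
Arbitrage profit = |1,649,058,432.91 − 1,699,431,946.40| = JPY 50,373,513.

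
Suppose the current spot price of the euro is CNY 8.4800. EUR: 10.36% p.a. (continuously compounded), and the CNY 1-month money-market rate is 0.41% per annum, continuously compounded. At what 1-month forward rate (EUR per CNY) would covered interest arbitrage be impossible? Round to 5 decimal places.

0.11891

T = 1/12 years.
Growth of 1 CNY over T: e^(0.0041×1/12) = 1.0003417.
Growth of 1 EUR over T: e^(0.1036×1/12) = 1.0086707.
Forward (CNY per EUR) = 8.48 × 1.0003417 / 1.0086707 = 8.409977.
Quoted the other way: 1/8.409977 = 0.11891 EUR per CNY.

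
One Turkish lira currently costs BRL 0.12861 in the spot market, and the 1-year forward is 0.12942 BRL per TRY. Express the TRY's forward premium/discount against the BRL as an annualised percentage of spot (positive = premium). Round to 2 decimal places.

+0.63%

T = 1 year.
TRY trades forward at +0.62981% vs spot over the period.
Per annum: 0.0062981 / 1 = 0.006298 = 0.63%.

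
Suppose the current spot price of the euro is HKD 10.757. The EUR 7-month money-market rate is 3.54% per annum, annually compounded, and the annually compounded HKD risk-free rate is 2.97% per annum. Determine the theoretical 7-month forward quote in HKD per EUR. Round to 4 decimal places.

T = 7/12 years.
HKD accumulates by (1 + 0.0297)^(7/12) = 1.01721928.
EUR accumulates by (1 + 0.0354)^(7/12) = 1.0205002.
Forward (HKD per EUR) = 10.757 × 1.01721928 / 1.0205002 = 10.722416.

10.7224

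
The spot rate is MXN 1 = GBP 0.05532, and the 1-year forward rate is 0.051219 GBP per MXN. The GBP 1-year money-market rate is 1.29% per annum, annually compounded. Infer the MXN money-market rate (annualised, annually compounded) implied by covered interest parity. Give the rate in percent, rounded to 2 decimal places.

T = 1 year.
F/S = 0.051219/0.05532 = 0.9258677 = (growth of GBP) / (growth of MXN).
GBP growth factor: (1 + 0.0129)^1 = 1.012900.
Hence g_MXN = 1.0940008.
r = 1.0940008^(1/1) − 1 = 0.094001 → 9.40%.

9.40%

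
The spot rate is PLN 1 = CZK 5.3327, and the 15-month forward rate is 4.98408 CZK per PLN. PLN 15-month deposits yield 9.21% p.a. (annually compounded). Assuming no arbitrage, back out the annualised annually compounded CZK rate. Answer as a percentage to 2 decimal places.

T = 15/12 years.
CIP gives F = S · g_CZK/g_PLN, so g_CZK/g_PLN = 4.98408/5.3327 = 0.9346260.
The PLN side grows by (1 + 0.0921)^(15/12) = 1.116421.
Hence g_CZK = 1.0434361.
Annualise: 1.0434361^(12/15) − 1 = 0.034601 = 3.46%.

3.46%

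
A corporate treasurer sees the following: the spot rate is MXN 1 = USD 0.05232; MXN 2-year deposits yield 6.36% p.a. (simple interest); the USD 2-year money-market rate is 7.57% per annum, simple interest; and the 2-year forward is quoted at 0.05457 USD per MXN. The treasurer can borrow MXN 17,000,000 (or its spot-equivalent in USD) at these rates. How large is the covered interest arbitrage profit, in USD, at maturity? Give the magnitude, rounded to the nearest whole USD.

USD 21,591

T = 2 years.
Invest the MXN and cover forward: 17,000,000 × 1.127200 × 0.05457 = USD 1,045,692.17.
Convert at spot and invest in USD: 17,000,000 × 0.05232 × 1.151400 = USD 1,024,101.22.
The quoted forward overvalues MXN, so borrow USD, buy MXN at spot, deposit the MXN at 6.36%, and sell the proceeds forward at 0.05457.
The gap between the two covered legs is USD 21,591.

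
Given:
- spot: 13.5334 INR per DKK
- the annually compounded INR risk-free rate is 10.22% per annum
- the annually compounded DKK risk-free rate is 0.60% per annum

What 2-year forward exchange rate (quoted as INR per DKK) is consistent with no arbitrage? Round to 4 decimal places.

16.2455

T = 2 years.
INR growth factor: (1 + 0.1022)^2 = 1.21484484.
DKK accumulates by (1 + 0.0060)^2 = 1.012036.
CIP: F = S · (grow INR)/(grow DKK) = 13.5334 × 1.21484484/1.012036 = 16.245451 INR per DKK.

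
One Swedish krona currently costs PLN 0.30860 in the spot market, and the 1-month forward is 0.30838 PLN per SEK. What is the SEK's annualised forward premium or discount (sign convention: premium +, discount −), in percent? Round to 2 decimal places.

T = 1/12 years.
SEK trades forward at -0.07129% vs spot over the period.
Annualise by dividing by T: -0.0007129 / (1/12) = -0.008555 → -0.86%.

-0.86%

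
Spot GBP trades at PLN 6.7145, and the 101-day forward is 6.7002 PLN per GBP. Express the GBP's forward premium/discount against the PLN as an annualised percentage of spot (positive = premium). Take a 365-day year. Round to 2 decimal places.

-0.77%

T = 101/365 years.
(F − S)/S = (6.7002 − 6.7145)/6.7145 = -0.0021297.
×(1/T) gives -0.77% p.a.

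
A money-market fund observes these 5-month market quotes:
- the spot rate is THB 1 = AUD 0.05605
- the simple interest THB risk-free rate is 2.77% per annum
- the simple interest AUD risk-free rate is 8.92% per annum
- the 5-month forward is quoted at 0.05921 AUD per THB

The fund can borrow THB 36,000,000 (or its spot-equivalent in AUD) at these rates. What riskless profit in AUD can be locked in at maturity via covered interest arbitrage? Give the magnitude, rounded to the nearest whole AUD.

AUD 63,367

T = 5/12 years.
Keep in THB, deliver into the forward: 36,000,000·1.011541667·0.05921 = AUD 2,156,161.76.
Swap to AUD now, deposit: 36,000,000·0.05605·1.037166667 = AUD 2,092,794.90.
The quoted forward overvalues THB, so borrow AUD, buy THB at spot, deposit the THB at 2.77%, and sell the proceeds forward at 0.05921.
Arbitrage profit = |2,156,161.76 − 2,092,794.90| = AUD 63,367.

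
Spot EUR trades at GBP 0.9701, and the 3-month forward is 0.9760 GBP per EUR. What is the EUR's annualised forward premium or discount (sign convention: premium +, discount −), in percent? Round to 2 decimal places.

T = 3/12 years.
Period premium: (0.9760 − 0.9701)/0.9701 = 0.0060818.
Per annum: 0.0060818 / (3/12) = 0.024327 = 2.43%.

+2.43%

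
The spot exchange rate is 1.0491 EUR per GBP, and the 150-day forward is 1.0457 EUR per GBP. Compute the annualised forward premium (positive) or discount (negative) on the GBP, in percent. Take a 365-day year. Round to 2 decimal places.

-0.79%

T = 150/365 years.
Period premium: (1.0457 − 1.0491)/1.0491 = -0.0032409.
Annualise by dividing by T: -0.0032409 / (150/365) = -0.007886 → -0.79%.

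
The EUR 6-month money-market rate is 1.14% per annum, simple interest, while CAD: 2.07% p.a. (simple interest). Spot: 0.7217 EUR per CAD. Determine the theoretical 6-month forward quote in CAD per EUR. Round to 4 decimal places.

1.3920

T = 6/12 years.
EUR growth factor: 1 + 0.0114×6/12 = 1.005700.
CAD accumulates by 1 + 0.0207×6/12 = 1.010350.
Forward (EUR per CAD) = 0.7217 × 1.005700 / 1.010350 = 0.7183785.
Invert for CAD per EUR: 1 / 0.7183785 = 1.3920.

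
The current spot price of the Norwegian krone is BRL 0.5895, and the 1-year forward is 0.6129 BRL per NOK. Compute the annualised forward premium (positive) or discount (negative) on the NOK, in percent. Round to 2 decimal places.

+3.97%

T = 1 year.
Period premium: (0.6129 − 0.5895)/0.5895 = 0.0396947.
Per annum: 0.0396947 / 1 = 0.039695 = 3.97%.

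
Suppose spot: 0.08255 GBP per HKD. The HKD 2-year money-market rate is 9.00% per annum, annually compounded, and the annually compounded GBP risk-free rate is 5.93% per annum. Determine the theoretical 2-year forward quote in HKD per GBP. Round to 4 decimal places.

12.8262

T = 2 years.
GBP growth factor: (1 + 0.0593)^2 = 1.12211649.
Growth of 1 HKD over T: (1 + 0.0900)^2 = 1.188100.
Forward (GBP per HKD) = 0.08255 × 1.12211649 / 1.188100 = 0.077965421.
Invert for HKD per GBP: 1 / 0.077965421 = 12.8262.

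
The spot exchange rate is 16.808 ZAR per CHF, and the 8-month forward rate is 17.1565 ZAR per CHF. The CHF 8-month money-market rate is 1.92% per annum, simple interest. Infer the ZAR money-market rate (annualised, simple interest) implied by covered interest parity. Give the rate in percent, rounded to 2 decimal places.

5.07%

T = 8/12 years.
F/S = 17.1565/16.808 = 1.0207342 = (growth of ZAR) / (growth of CHF).
CHF growth factor: 1 + 0.0192×8/12 = 1.012800.
Hence g_ZAR = 1.0337996.
(1.0337996 − 1)/T = 0.050699, i.e. 5.07%.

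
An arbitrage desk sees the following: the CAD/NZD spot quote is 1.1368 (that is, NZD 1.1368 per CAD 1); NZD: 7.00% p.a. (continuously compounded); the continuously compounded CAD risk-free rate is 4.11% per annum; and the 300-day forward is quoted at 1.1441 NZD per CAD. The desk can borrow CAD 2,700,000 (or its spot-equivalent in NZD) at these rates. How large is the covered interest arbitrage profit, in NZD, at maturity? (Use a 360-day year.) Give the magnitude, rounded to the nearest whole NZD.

T = 300/360 years.
Keep in CAD, deliver into the forward: 2,700,000·1.034843285·1.1441 = NZD 3,196,703.35.
Swap to NZD now, deposit: 2,700,000·1.1368·1.060068293 = NZD 3,253,731.22.
The quoted forward undervalues CAD, so borrow CAD, convert to NZD at spot, deposit the NZD at 7.00%, and buy CAD forward at 1.1441 to cover the loan.
Arbitrage profit = |3,196,703.35 − 3,253,731.22| = NZD 57,028.

NZD 57,028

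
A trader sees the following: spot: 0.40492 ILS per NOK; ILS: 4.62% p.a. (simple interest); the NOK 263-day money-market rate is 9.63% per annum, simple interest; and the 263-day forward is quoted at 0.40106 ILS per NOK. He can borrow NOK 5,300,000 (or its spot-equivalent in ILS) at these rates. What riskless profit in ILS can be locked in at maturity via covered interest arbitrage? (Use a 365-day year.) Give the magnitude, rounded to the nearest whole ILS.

ILS 55,595

T = 263/365 years.
Invest the NOK and cover forward: 5,300,000 × 1.069388767 × 0.40106 = ILS 2,273,112.01.
Convert at spot and invest in ILS: 5,300,000 × 0.40492 × 1.033289315 = ILS 2,217,517.40.
The quoted forward overvalues NOK, so borrow ILS, buy NOK at spot, deposit the NOK at 9.63%, and sell the proceeds forward at 0.40106.
The gap between the two covered legs is ILS 55,595.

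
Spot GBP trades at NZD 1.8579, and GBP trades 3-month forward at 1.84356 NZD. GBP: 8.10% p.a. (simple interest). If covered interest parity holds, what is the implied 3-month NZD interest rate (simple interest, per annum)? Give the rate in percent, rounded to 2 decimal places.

4.95%

T = 3/12 years.
By CIP, F/S equals the NZD-to-GBP growth ratio: 1.84356/1.8579 = 0.9922816.
GBP growth factor: 1 + 0.0810×3/12 = 1.020250.
So the NZD growth factor = 1.0123753.
(1.0123753 − 1)/T = 0.049501, i.e. 4.95%.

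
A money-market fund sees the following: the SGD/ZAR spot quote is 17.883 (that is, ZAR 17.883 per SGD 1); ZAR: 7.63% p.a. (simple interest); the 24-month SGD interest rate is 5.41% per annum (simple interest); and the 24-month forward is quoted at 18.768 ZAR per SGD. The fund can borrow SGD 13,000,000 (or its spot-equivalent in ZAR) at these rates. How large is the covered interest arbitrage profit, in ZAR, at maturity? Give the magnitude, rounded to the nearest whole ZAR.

T = 2 years.
Route A — deposit SGD, sell forward: 13,000,000 × 1.108200 × 18.768 = ZAR 270,383,068.80.
Route B — convert at spot, deposit ZAR: 13,000,000 × 17.883 × 1.152600 = ZAR 267,955,295.40.
The quoted forward overvalues SGD, so borrow ZAR, buy SGD at spot, deposit the SGD at 5.41%, and sell the proceeds forward at 18.768.
Profit = 270,383,068.80 − 267,955,295.40 = ZAR 2,427,773.

ZAR 2,427,773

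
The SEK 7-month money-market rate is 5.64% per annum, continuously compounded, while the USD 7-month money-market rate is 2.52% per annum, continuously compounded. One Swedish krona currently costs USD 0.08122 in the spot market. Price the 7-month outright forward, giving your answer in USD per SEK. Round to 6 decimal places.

0.079755

T = 7/12 years.
USD growth factor: e^(0.0252×7/12) = 1.0148086.
Growth of 1 SEK over T: e^(0.0564×7/12) = 1.0334472.
Forward (USD per SEK) = 0.08122 × 1.0148086 / 1.0334472 = 0.07975517.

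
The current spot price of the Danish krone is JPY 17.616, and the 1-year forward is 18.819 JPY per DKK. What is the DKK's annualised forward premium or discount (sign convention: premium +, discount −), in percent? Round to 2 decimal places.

T = 1 year.
DKK trades forward at +6.82902% vs spot over the period.
Annualise by dividing by T: 0.0682902 / 1 = 0.068290 → 6.83%.

+6.83%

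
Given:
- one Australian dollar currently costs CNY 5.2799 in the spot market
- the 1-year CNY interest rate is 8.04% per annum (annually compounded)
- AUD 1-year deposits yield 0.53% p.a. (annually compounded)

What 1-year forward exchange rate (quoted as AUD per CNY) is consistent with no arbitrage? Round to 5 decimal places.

0.17623

T = 1 year.
Growth of 1 CNY over T: (1 + 0.0804)^1 = 1.080400.
Growth of 1 AUD over T: (1 + 0.0053)^1 = 1.005300.
So F = 5.2799 × 1.080400 / 1.005300 = 5.674330 (CNY/AUD).
Invert for AUD per CNY: 1 / 5.674330 = 0.17623.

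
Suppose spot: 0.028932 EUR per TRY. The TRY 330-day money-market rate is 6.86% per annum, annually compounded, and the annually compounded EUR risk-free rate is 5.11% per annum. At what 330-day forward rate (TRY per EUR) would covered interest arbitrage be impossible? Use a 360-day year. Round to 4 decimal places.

35.0909

T = 330/360 years.
EUR accumulates by (1 + 0.0511)^(330/360) = 1.04674373.
TRY accumulates by (1 + 0.0686)^(330/360) = 1.06270789.
So F = 0.028932 × 1.04674373 / 1.06270789 = 0.028497379 (EUR/TRY).
Quoted the other way: 1/0.028497379 = 35.0909 TRY per EUR.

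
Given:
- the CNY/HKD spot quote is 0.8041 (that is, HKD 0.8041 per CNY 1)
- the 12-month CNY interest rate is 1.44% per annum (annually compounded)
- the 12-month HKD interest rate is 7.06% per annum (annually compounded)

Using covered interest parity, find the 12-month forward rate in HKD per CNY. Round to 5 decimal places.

0.84865

T = 1 year.
Growth of 1 HKD over T: (1 + 0.0706)^1 = 1.070600.
CNY growth factor: (1 + 0.0144)^1 = 1.014400.
Forward (HKD per CNY) = 0.8041 × 1.070600 / 1.014400 = 0.8486489.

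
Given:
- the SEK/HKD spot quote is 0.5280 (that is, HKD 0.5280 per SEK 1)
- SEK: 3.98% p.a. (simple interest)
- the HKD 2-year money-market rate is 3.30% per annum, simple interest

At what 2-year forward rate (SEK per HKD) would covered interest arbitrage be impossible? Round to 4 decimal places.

1.9181

T = 2 years.
Growth of 1 HKD over T: 1 + 0.0330×2 = 1.066000.
SEK accumulates by 1 + 0.0398×2 = 1.079600.
Forward (HKD per SEK) = 0.528 × 1.066000 / 1.079600 = 0.5213486.
Quoted the other way: 1/0.5213486 = 1.9181 SEK per HKD.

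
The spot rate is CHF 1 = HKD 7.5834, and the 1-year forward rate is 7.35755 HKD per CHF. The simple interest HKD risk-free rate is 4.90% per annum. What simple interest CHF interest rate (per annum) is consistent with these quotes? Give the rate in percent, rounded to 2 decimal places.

T = 1 year.
F/S = 7.35755/7.5834 = 0.9702178 = (growth of HKD) / (growth of CHF).
HKD growth factor: 1 + 0.0490×1 = 1.049000.
That pins the CHF growth at 1.0812005.
r = (1.0812005 − 1)/1 = 0.081201 → 8.12%.

8.12%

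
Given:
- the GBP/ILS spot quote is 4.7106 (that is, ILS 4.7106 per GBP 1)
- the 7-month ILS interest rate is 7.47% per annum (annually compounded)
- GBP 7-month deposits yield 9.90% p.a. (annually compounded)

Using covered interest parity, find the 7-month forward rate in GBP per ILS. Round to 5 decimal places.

T = 7/12 years.
ILS accumulates by (1 + 0.0747)^(7/12) = 1.0429198.
GBP accumulates by (1 + 0.0990)^(7/12) = 1.0566115.
Forward (ILS per GBP) = 4.7106 × 1.0429198 / 1.0566115 = 4.649559.
Invert for GBP per ILS: 1 / 4.649559 = 0.21507.

0.21507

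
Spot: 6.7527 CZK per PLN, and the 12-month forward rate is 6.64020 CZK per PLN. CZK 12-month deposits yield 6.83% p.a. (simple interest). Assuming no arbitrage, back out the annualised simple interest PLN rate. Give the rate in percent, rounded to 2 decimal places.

T = 1 year.
CIP gives F = S · g_CZK/g_PLN, so g_CZK/g_PLN = 6.6402/6.7527 = 0.9833400.
The CZK side grows by 1 + 0.0683×1 = 1.068300.
Hence g_PLN = 1.0863994.
r = (1.0863994 − 1)/1 = 0.086399 → 8.64%.

8.64%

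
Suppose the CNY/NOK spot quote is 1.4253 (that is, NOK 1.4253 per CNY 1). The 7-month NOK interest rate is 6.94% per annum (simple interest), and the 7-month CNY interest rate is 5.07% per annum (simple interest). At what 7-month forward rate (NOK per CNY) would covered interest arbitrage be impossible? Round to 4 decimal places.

1.4404

T = 7/12 years.
NOK accumulates by 1 + 0.0694×7/12 = 1.0404833.
Growth of 1 CNY over T: 1 + 0.0507×7/12 = 1.029575.
CIP: F = S · (grow NOK)/(grow CNY) = 1.4253 × 1.0404833/1.029575 = 1.440401 NOK per CNY.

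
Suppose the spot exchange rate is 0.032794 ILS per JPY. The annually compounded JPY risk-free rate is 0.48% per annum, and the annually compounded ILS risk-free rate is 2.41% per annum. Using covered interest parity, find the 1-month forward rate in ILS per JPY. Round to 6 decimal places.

T = 1/12 years.
ILS accumulates by (1 + 0.0241)^(1/12) = 1.0019865.
JPY accumulates by (1 + 0.0048)^(1/12) = 1.0003991.
So F = 0.032794 × 1.0019865 / 1.0003991 = 0.03284604 (ILS/JPY).

0.032846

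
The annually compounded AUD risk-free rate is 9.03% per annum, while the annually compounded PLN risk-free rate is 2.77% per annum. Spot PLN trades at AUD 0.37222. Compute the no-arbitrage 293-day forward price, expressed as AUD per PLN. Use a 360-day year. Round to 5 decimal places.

T = 293/360 years.
AUD growth factor: (1 + 0.0903)^(293/360) = 1.0728976.
PLN accumulates by (1 + 0.0277)^(293/360) = 1.0224872.
CIP: F = S · (grow AUD)/(grow PLN) = 0.37222 × 1.0728976/1.0224872 = 0.3905711 AUD per PLN.

0.39057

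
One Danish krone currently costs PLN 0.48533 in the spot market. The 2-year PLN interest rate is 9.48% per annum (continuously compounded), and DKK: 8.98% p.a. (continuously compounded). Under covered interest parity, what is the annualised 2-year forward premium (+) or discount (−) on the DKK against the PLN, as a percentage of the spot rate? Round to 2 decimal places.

+0.50%

T = 2 years.
CIP forward (PLN per DKK) = 0.48533 × 1.208766/1.1967386 = 0.49020764.
Annualised premium = (F − S)/S × (1/T) = (0.49020764 − 0.48533)/0.48533 ÷ 2 = 0.50%.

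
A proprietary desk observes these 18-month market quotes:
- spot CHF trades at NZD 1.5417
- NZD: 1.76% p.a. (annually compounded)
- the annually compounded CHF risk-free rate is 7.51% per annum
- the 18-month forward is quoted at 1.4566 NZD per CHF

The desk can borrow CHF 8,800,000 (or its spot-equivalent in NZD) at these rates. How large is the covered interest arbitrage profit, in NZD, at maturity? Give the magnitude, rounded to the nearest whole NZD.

T = 18/12 years.
Route A — deposit CHF, sell forward: 8,800,000 × 1.1147392497 × 1.4566 = NZD 14,288,816.88.
Route B — convert at spot, deposit NZD: 8,800,000 × 1.5417 × 1.0265158215 = NZD 13,926,699.09.
The quoted forward overvalues CHF, so borrow NZD, buy CHF at spot, deposit the CHF at 7.51%, and sell the proceeds forward at 1.4566.
Profit = 14,288,816.88 − 13,926,699.09 = NZD 362,118.

NZD 362,118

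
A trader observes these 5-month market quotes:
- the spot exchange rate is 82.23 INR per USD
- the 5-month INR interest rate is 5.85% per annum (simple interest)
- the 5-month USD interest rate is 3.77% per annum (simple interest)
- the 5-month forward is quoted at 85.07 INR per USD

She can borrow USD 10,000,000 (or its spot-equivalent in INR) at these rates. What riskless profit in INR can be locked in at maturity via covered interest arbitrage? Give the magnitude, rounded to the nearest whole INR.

INR 21,719,517

T = 5/12 years.
Invest the USD and cover forward: 10,000,000 × 1.01570833333 × 85.07 = INR 864,063,079.16.
Convert at spot and invest in INR: 10,000,000 × 82.23 × 1.024375 = INR 842,343,562.50.
The quoted forward overvalues USD, so borrow INR, buy USD at spot, deposit the USD at 3.77%, and sell the proceeds forward at 85.07.
Arbitrage profit = |864,063,079.16 − 842,343,562.50| = INR 21,719,517.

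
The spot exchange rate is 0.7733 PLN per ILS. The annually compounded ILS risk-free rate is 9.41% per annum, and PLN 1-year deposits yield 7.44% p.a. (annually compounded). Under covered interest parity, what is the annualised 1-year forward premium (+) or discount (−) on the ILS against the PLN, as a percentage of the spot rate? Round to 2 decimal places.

-1.80%

T = 1 year.
F = S · g_PLN/g_ILS = 0.7733 × 1.074400/1.094100 = 0.7593762.
Annualised premium = (F − S)/S × (1/T) = (0.7593762 − 0.7733)/0.7733 ÷ 1 = -1.80%.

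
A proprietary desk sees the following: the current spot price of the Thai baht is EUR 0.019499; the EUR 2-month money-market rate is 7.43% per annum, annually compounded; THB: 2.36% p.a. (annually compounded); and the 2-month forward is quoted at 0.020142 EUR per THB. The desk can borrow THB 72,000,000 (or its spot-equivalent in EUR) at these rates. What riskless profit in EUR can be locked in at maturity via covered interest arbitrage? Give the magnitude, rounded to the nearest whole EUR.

T = 2/12 years.
Route A — deposit THB, sell forward: 72,000,000 × 1.003895204 × 0.020142 = EUR 1,455,872.92.
Route B — convert at spot, deposit EUR: 72,000,000 × 0.019499 × 1.012016506 = EUR 1,420,798.31.
The quoted forward overvalues THB, so borrow EUR, buy THB at spot, deposit the THB at 2.36%, and sell the proceeds forward at 0.020142.
Arbitrage profit = |1,455,872.92 − 1,420,798.31| = EUR 35,075.

EUR 35,075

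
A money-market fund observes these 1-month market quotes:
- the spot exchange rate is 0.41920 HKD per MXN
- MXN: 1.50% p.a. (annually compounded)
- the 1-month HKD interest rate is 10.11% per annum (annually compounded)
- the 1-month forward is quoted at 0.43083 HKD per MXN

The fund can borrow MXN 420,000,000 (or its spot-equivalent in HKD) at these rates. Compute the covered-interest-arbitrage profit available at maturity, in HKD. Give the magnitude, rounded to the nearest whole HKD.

HKD 3,690,504

T = 1/12 years.
Route A — deposit MXN, sell forward: 420,000,000 × 1.00124148772 × 0.43083 = HKD 181,173,245.46.
Route B — convert at spot, deposit HKD: 420,000,000 × 0.41920 × 1.0080580998 = HKD 177,482,741.28.
The quoted forward overvalues MXN, so borrow HKD, buy MXN at spot, deposit the MXN at 1.50%, and sell the proceeds forward at 0.43083.
The gap between the two covered legs is HKD 3,690,504.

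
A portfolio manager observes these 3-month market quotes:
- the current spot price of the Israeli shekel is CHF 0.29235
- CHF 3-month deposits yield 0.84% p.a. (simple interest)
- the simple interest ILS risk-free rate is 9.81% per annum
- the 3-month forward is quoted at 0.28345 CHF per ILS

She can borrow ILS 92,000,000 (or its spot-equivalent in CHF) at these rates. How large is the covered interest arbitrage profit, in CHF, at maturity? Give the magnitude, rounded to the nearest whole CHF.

CHF 235,734

T = 3/12 years.
Invest the ILS and cover forward: 92,000,000 × 1.024525 × 0.28345 = CHF 26,716,948.24.
Convert at spot and invest in CHF: 92,000,000 × 0.29235 × 1.002100 = CHF 26,952,682.02.
The quoted forward undervalues ILS, so borrow ILS, convert to CHF at spot, deposit the CHF at 0.84%, and buy ILS forward at 0.28345 to cover the loan.
Arbitrage profit = |26,716,948.24 − 26,952,682.02| = CHF 235,734.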